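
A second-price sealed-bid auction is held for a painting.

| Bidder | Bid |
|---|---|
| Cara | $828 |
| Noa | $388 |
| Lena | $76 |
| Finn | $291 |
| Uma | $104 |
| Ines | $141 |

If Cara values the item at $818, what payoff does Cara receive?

Highest bid: Cara at $828, so Cara wins.
Second-highest bid: Noa at $388 — that is the price the winner pays.
Cara's payoff = value − price = $818 − $388 = $430.

$430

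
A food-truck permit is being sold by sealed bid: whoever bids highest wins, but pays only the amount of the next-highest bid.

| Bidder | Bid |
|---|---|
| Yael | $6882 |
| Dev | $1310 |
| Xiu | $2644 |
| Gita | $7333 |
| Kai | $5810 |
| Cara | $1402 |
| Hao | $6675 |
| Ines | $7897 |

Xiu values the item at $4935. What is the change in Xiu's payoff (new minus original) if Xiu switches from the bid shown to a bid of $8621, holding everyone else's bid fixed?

−$2962

The highest bid among the other bidders is $7897; Xiu's bid doesn't change that.
Original bid $2644: Xiu is not highest (top rival bid is $7897); payoff $0.
Alternative bid $8621: Xiu is highest, pays the top rival bid $7897; payoff $4935 − $7897 = −$2962.
Change in payoff = −$2962 − ($0) = −$2962.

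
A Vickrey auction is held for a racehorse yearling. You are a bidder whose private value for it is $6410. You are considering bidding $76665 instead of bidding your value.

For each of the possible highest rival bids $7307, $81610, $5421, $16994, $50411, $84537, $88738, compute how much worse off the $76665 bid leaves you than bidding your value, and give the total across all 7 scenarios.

$55482

The deviation costs you only when the competing bid falls strictly between $6410 and $76665; elsewhere both bids give the same outcome.
$7307: truthful payoff $0, deviation payoff −$897 → loss $897.
$81610: outcomes coincide → loss $0.
$5421: outcomes coincide → loss $0.
$16994: truthful payoff $0, deviation payoff −$10584 → loss $10584.
$50411: truthful payoff $0, deviation payoff −$44001 → loss $44001.
$84537: outcomes coincide → loss $0.
$88738: outcomes coincide → loss $0.
Total loss = $897 + $10584 + $44001 = $55482.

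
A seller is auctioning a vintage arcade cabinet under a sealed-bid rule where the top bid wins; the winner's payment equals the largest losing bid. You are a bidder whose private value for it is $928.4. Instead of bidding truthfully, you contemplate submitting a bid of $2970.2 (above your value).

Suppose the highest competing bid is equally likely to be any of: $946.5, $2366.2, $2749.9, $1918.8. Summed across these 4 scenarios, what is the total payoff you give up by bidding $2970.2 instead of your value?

$4267.8

The deviation costs you only when the competing bid falls strictly between $928.4 and $2970.2; elsewhere both bids give the same outcome.
$946.5: truthful payoff $0, deviation payoff −$18.1 → loss $18.1.
$2366.2: truthful payoff $0, deviation payoff −$1437.8 → loss $1437.8.
$2749.9: truthful payoff $0, deviation payoff −$1821.5 → loss $1821.5.
$1918.8: truthful payoff $0, deviation payoff −$990.4 → loss $990.4.
Total loss = $18.1 + $1437.8 + $1821.5 + $990.4 = $4267.8.
In a second-price auction your bid sets only whether you win, not what you pay, so bidding your true value is weakly dominant.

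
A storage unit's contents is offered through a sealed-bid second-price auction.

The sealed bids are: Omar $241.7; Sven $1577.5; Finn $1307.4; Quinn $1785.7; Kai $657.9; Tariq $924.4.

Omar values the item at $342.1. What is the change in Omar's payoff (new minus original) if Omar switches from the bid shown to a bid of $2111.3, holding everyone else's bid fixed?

The highest bid among the other bidders is $1785.7; Omar's bid doesn't change that.
Original bid $241.7: Omar is not highest (top rival bid is $1785.7); payoff $0.
Alternative bid $2111.3: Omar is highest, pays the top rival bid $1785.7; payoff $342.1 − $1785.7 = −$1443.6.
Change in payoff = −$1443.6 − ($0) = −$1443.6.

−$1443.6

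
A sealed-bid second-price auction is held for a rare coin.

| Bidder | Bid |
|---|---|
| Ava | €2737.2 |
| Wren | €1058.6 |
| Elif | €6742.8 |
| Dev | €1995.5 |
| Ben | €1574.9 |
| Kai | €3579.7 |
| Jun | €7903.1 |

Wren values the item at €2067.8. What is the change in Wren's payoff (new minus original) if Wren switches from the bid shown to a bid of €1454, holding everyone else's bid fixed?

The highest bid among the other bidders is €7903.1; Wren's bid doesn't change that.
Original bid €1058.6: Wren is not highest (top rival bid is €7903.1); payoff €0.
Alternative bid €1454: Wren is not highest (top rival bid is €7903.1); payoff €0.
Change in payoff = €0 − (€0) = €0.

€0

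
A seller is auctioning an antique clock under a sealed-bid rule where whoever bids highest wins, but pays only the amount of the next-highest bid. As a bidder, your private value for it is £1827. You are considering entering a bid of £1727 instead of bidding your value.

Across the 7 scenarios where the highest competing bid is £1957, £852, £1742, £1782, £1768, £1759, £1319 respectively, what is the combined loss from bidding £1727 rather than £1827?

The deviation costs you only when the competing bid falls strictly between £1727 and £1827; elsewhere both bids give the same outcome.
£1957: outcomes coincide → loss £0.
£852: outcomes coincide → loss £0.
£1742: truthful payoff £85, deviation payoff £0 → loss £85.
£1782: truthful payoff £45, deviation payoff £0 → loss £45.
£1768: truthful payoff £59, deviation payoff £0 → loss £59.
£1759: truthful payoff £68, deviation payoff £0 → loss £68.
£1319: outcomes coincide → loss £0.
Total loss = £85 + £45 + £59 + £68 = £257.
Truthful bidding weakly dominates here: raising your bid can only win items priced above your value, and lowering it can only forfeit items priced below.

£257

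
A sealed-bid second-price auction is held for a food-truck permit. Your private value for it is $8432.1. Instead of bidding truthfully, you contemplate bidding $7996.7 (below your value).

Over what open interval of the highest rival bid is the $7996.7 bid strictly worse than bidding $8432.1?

If the competing bid is below $7996.7, both bids win at the same price — no difference.
If it is above $8432.1, both bids lose — no difference.
If it lies strictly between $7996.7 and $8432.1, bidding your value wins at a price below your value (positive payoff) while bidding $7996.7 loses (payoff 0).
So the deviation strictly hurts on the open interval ($7996.7, $8432.1).
Because the price is fixed by the runner-up's bid, deviating from your value can only change a good outcome into a bad one — never the reverse.

($7996.7, $8432.1)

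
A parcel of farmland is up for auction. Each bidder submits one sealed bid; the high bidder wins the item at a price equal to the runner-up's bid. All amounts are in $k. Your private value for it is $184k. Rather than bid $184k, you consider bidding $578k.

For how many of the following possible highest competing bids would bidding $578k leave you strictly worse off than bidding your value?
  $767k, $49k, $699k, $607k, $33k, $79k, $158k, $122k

0

The deviation hurts exactly when the highest competing bid lies strictly between $184k and $578k — overbidding then wins at a price above your value.
$767k: above both → same outcome either way.
$49k: below both → same outcome either way.
$699k: above both → same outcome either way.
$607k: above both → same outcome either way.
$33k: below both → same outcome either way.
$79k: below both → same outcome either way.
$158k: below both → same outcome either way.
$122k: below both → same outcome either way.
Count: 0.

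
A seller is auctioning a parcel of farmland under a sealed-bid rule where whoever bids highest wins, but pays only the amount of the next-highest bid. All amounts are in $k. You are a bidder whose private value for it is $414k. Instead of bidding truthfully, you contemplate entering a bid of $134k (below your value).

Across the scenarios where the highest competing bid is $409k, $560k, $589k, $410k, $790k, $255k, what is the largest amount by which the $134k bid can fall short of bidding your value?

$159k

$409k: truthful gives $5k, deviation gives $0k → loss $5k.
$560k: same outcome either way → loss $0k.
$589k: same outcome either way → loss $0k.
$410k: truthful gives $4k, deviation gives $0k → loss $4k.
$790k: same outcome either way → loss $0k.
$255k: truthful gives $159k, deviation gives $0k → loss $159k.
Maximum loss: $159k.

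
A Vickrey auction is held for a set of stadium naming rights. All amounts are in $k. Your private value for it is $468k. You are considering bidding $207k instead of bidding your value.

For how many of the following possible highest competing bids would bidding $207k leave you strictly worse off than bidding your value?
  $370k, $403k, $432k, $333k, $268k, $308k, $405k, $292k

8

The deviation hurts exactly when the highest competing bid lies strictly between $207k and $468k — underbidding then forfeits a profitable win.
$370k: inside the interval → strictly worse (loss $98k).
$403k: inside the interval → strictly worse (loss $65k).
$432k: inside the interval → strictly worse (loss $36k).
$333k: inside the interval → strictly worse (loss $135k).
$268k: inside the interval → strictly worse (loss $200k).
$308k: inside the interval → strictly worse (loss $160k).
$405k: inside the interval → strictly worse (loss $63k).
$292k: inside the interval → strictly worse (loss $176k).
Count: 8.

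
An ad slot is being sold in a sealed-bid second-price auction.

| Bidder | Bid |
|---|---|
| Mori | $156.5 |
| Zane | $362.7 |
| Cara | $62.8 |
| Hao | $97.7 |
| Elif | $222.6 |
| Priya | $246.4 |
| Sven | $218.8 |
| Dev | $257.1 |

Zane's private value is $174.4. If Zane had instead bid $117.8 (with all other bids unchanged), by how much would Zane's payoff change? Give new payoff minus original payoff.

$82.7

The highest bid among the other bidders is $257.1; Zane's bid doesn't change that.
Original bid $362.7: Zane is highest, pays the top rival bid $257.1; payoff $174.4 − $257.1 = −$82.7.
Alternative bid $117.8: Zane is not highest (top rival bid is $257.1); payoff $0.
Change in payoff = $0 − (−$82.7) = $82.7.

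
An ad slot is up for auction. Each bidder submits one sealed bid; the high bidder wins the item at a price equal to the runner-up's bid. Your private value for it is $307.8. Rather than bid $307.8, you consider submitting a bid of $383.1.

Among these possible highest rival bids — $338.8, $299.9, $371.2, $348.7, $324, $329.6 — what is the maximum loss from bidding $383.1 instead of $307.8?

$338.8: truthful gives $0, deviation gives −$31 → loss $31.
$299.9: same outcome either way → loss $0.
$371.2: truthful gives $0, deviation gives −$63.4 → loss $63.4.
$348.7: truthful gives $0, deviation gives −$40.9 → loss $40.9.
$324: truthful gives $0, deviation gives −$16.2 → loss $16.2.
$329.6: truthful gives $0, deviation gives −$21.8 → loss $21.8.
Maximum loss: $63.4.

$63.4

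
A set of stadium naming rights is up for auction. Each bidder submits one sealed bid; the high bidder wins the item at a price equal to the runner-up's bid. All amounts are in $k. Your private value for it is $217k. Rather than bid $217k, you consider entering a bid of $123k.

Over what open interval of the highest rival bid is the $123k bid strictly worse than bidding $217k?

If the competing bid is below $123k, both bids win at the same price — no difference.
If it is above $217k, both bids lose — no difference.
If it lies strictly between $123k and $217k, bidding your value wins at a price below your value (positive payoff) while bidding $123k loses (payoff 0).
So the deviation strictly hurts on the open interval ($123k, $217k).
Truthful bidding weakly dominates here: raising your bid can only win items priced above your value, and lowering it can only forfeit items priced below.

($123k, $217k)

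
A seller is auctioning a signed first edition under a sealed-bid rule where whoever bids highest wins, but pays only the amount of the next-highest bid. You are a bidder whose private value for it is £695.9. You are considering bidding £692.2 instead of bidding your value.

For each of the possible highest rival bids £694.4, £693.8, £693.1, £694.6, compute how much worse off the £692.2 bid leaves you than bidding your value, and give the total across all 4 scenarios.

The deviation costs you only when the competing bid falls strictly between £692.2 and £695.9; elsewhere both bids give the same outcome.
£694.4: truthful payoff £1.5, deviation payoff £0 → loss £1.5.
£693.8: truthful payoff £2.1, deviation payoff £0 → loss £2.1.
£693.1: truthful payoff £2.8, deviation payoff £0 → loss £2.8.
£694.6: truthful payoff £1.3, deviation payoff £0 → loss £1.3.
Total loss = £1.5 + £2.1 + £2.8 + £1.3 = £7.7.

£7.7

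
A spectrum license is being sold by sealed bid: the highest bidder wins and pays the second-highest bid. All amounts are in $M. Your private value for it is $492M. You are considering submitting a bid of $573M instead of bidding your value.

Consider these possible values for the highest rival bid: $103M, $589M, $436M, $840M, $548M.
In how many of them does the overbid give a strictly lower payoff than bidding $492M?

The deviation hurts exactly when the highest competing bid lies strictly between $492M and $573M — overbidding then wins at a price above your value.
$103M: below both → same outcome either way.
$589M: above both → same outcome either way.
$436M: below both → same outcome either way.
$840M: above both → same outcome either way.
$548M: inside the interval → strictly worse (loss $56M).
Count: 1.

1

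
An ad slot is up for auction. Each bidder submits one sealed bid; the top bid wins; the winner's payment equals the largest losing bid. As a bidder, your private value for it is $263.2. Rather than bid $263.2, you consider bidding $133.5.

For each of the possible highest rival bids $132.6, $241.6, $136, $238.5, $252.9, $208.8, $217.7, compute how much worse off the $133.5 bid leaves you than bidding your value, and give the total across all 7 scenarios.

$283.7

The deviation costs you only when the competing bid falls strictly between $133.5 and $263.2; elsewhere both bids give the same outcome.
$132.6: outcomes coincide → loss $0.
$241.6: truthful payoff $21.6, deviation payoff $0 → loss $21.6.
$136: truthful payoff $127.2, deviation payoff $0 → loss $127.2.
$238.5: truthful payoff $24.7, deviation payoff $0 → loss $24.7.
$252.9: truthful payoff $10.3, deviation payoff $0 → loss $10.3.
$208.8: truthful payoff $54.4, deviation payoff $0 → loss $54.4.
$217.7: truthful payoff $45.5, deviation payoff $0 → loss $45.5.
Total loss = $21.6 + $127.2 + $24.7 + $10.3 + $54.4 + $45.5 = $283.7.
In a second-price auction your bid sets only whether you win, not what you pay, so bidding your true value is weakly dominant.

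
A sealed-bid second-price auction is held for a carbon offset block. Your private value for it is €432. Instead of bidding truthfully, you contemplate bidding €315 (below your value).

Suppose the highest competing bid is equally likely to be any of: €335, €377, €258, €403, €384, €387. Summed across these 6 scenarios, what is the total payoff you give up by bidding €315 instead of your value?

The deviation costs you only when the competing bid falls strictly between €315 and €432; elsewhere both bids give the same outcome.
€335: truthful payoff €97, deviation payoff €0 → loss €97.
€377: truthful payoff €55, deviation payoff €0 → loss €55.
€258: outcomes coincide → loss €0.
€403: truthful payoff €29, deviation payoff €0 → loss €29.
€384: truthful payoff €48, deviation payoff €0 → loss €48.
€387: truthful payoff €45, deviation payoff €0 → loss €45.
Total loss = €97 + €55 + €29 + €48 + €45 = €274.

€274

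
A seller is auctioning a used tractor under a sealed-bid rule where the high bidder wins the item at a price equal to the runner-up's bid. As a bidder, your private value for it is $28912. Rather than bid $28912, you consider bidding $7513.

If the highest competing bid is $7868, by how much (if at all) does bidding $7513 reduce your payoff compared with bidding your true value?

Bidding your value $28912: you win (since $28912 > $7868) and pay $7868. Payoff $21044.
Bidding $7513: you lose. Payoff $0.
The competing bid $7868 lies between your shaded bid and your value, so underbidding forfeits an item you could have won at a profitable price.
Loss from deviating = $21044 − ($0) = $21044.

$21044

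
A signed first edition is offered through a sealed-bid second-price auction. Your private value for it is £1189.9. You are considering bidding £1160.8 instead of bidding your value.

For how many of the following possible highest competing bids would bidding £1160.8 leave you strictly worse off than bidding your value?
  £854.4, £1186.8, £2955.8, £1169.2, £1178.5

3

The deviation hurts exactly when the highest competing bid lies strictly between £1160.8 and £1189.9 — underbidding then forfeits a profitable win.
£854.4: below both → same outcome either way.
£1186.8: inside the interval → strictly worse (loss £3.1).
£2955.8: above both → same outcome either way.
£1169.2: inside the interval → strictly worse (loss £20.7).
£1178.5: inside the interval → strictly worse (loss £11.4).
Count: 3.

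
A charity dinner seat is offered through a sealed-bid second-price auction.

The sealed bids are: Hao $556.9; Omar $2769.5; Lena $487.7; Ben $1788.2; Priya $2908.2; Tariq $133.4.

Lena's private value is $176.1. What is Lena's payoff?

Highest bid: Priya at $2908.2, so Priya wins.
Second-highest bid: Omar at $2769.5 — that is the price the winner pays.
Lena did not win, so Lena pays nothing and receives nothing: payoff $0.

$0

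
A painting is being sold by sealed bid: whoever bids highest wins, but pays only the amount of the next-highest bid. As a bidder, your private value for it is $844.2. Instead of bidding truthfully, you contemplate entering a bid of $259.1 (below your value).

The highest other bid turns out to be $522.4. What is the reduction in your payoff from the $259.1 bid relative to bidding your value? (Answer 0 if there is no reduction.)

Bidding your value $844.2: you win (since $844.2 > $522.4) and pay $522.4. Payoff $321.8.
Bidding $259.1: you lose. Payoff $0.
The competing bid $522.4 lies between your shaded bid and your value, so underbidding forfeits an item you could have won at a profitable price.
Loss from deviating = $321.8 − ($0) = $321.8.
Because the price is fixed by the runner-up's bid, deviating from your value can only change a good outcome into a bad one — never the reverse.

$321.8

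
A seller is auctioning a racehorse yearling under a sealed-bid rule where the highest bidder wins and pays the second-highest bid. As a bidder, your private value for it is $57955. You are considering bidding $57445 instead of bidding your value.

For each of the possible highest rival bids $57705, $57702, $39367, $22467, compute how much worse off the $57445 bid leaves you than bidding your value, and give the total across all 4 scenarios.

$503

The deviation costs you only when the competing bid falls strictly between $57445 and $57955; elsewhere both bids give the same outcome.
$57705: truthful payoff $250, deviation payoff $0 → loss $250.
$57702: truthful payoff $253, deviation payoff $0 → loss $253.
$39367: outcomes coincide → loss $0.
$22467: outcomes coincide → loss $0.
Total loss = $250 + $253 = $503.
In a second-price auction your bid sets only whether you win, not what you pay, so bidding your true value is weakly dominant.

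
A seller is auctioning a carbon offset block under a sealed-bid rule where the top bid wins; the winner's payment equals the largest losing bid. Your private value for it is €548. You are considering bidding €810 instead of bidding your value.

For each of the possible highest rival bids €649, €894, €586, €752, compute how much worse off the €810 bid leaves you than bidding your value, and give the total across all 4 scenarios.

The deviation costs you only when the competing bid falls strictly between €548 and €810; elsewhere both bids give the same outcome.
€649: truthful payoff €0, deviation payoff −€101 → loss €101.
€894: outcomes coincide → loss €0.
€586: truthful payoff €0, deviation payoff −€38 → loss €38.
€752: truthful payoff €0, deviation payoff −€204 → loss €204.
Total loss = €101 + €38 + €204 = €343.

€343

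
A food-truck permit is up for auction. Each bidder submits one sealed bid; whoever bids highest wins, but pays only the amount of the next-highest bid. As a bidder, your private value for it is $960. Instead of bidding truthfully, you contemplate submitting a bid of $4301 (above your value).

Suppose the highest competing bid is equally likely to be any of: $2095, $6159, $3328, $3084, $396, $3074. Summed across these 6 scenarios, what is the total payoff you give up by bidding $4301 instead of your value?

The deviation costs you only when the competing bid falls strictly between $960 and $4301; elsewhere both bids give the same outcome.
$2095: truthful payoff $0, deviation payoff −$1135 → loss $1135.
$6159: outcomes coincide → loss $0.
$3328: truthful payoff $0, deviation payoff −$2368 → loss $2368.
$3084: truthful payoff $0, deviation payoff −$2124 → loss $2124.
$396: outcomes coincide → loss $0.
$3074: truthful payoff $0, deviation payoff −$2114 → loss $2114.
Total loss = $1135 + $2368 + $2124 + $2114 = $7741.
In a second-price auction your bid sets only whether you win, not what you pay, so bidding your true value is weakly dominant.

$7741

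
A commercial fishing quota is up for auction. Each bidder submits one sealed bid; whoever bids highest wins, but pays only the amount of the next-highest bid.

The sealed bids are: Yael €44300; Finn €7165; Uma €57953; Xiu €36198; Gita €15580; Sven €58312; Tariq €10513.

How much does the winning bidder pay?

Highest bid: Sven at €58312, so Sven wins.
Second-highest bid: Uma at €57953 — that is the price the winner pays.

€57953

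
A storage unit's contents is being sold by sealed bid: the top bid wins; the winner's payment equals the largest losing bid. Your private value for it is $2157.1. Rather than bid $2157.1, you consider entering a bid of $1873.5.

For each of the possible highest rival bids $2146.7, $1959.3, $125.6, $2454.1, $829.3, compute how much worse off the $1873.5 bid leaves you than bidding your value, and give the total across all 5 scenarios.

The deviation costs you only when the competing bid falls strictly between $1873.5 and $2157.1; elsewhere both bids give the same outcome.
$2146.7: truthful payoff $10.4, deviation payoff $0 → loss $10.4.
$1959.3: truthful payoff $197.8, deviation payoff $0 → loss $197.8.
$125.6: outcomes coincide → loss $0.
$2454.1: outcomes coincide → loss $0.
$829.3: outcomes coincide → loss $0.
Total loss = $10.4 + $197.8 = $208.2.

$208.2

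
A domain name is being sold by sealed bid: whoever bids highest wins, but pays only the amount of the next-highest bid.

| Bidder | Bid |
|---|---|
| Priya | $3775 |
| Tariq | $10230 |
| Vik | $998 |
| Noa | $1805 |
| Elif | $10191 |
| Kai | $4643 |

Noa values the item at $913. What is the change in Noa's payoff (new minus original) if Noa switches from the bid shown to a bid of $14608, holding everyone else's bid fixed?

The highest bid among the other bidders is $10230; Noa's bid doesn't change that.
Original bid $1805: Noa is not highest (top rival bid is $10230); payoff $0.
Alternative bid $14608: Noa is highest, pays the top rival bid $10230; payoff $913 − $10230 = −$9317.
Change in payoff = −$9317 − ($0) = −$9317.

−$9317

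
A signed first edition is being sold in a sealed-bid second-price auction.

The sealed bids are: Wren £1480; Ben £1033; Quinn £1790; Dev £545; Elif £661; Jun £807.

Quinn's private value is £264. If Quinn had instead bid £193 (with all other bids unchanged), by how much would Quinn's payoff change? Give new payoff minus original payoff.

The highest bid among the other bidders is £1480; Quinn's bid doesn't change that.
Original bid £1790: Quinn is highest, pays the top rival bid £1480; payoff £264 − £1480 = −£1216.
Alternative bid £193: Quinn is not highest (top rival bid is £1480); payoff £0.
Change in payoff = £0 − (−£1216) = £1216.

£1216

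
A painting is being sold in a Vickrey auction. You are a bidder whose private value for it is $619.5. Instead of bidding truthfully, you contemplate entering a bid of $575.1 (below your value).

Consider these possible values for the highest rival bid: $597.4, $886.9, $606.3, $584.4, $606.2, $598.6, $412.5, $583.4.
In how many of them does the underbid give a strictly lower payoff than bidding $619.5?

The deviation hurts exactly when the highest competing bid lies strictly between $575.1 and $619.5 — underbidding then forfeits a profitable win.
$597.4: inside the interval → strictly worse (loss $22.1).
$886.9: above both → same outcome either way.
$606.3: inside the interval → strictly worse (loss $13.2).
$584.4: inside the interval → strictly worse (loss $35.1).
$606.2: inside the interval → strictly worse (loss $13.3).
$598.6: inside the interval → strictly worse (loss $20.9).
$412.5: below both → same outcome either way.
$583.4: inside the interval → strictly worse (loss $36.1).
Count: 6.

6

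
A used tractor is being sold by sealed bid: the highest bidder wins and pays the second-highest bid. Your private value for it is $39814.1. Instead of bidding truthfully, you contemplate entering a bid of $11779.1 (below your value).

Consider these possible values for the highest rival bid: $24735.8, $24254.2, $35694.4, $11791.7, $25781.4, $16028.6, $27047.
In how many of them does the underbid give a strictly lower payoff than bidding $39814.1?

The deviation hurts exactly when the highest competing bid lies strictly between $11779.1 and $39814.1 — underbidding then forfeits a profitable win.
$24735.8: inside the interval → strictly worse (loss $15078.3).
$24254.2: inside the interval → strictly worse (loss $15559.9).
$35694.4: inside the interval → strictly worse (loss $4119.7).
$11791.7: inside the interval → strictly worse (loss $28022.4).
$25781.4: inside the interval → strictly worse (loss $14032.7).
$16028.6: inside the interval → strictly worse (loss $23785.5).
$27047: inside the interval → strictly worse (loss $12767.1).
Count: 7.

7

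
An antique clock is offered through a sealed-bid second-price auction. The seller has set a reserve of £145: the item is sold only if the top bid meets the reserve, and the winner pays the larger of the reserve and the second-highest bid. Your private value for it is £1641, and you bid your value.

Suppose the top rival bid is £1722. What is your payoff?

£0

Your bid £1641 is below the highest competing bid £1722, so you lose. Payoff £0.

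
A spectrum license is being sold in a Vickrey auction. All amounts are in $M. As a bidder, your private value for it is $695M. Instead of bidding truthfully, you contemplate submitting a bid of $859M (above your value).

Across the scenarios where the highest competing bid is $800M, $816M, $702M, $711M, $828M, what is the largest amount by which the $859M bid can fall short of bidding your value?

$800M: truthful gives $0M, deviation gives −$105M → loss $105M.
$816M: truthful gives $0M, deviation gives −$121M → loss $121M.
$702M: truthful gives $0M, deviation gives −$7M → loss $7M.
$711M: truthful gives $0M, deviation gives −$16M → loss $16M.
$828M: truthful gives $0M, deviation gives −$133M → loss $133M.
Maximum loss: $133M.

$133M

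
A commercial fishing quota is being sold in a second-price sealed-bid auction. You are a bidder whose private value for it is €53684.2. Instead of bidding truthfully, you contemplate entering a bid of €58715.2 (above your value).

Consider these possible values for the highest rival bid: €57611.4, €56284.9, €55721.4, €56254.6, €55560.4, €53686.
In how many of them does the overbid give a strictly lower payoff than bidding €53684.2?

The deviation hurts exactly when the highest competing bid lies strictly between €53684.2 and €58715.2 — overbidding then wins at a price above your value.
€57611.4: inside the interval → strictly worse (loss €3927.2).
€56284.9: inside the interval → strictly worse (loss €2600.7).
€55721.4: inside the interval → strictly worse (loss €2037.2).
€56254.6: inside the interval → strictly worse (loss €2570.4).
€55560.4: inside the interval → strictly worse (loss €1876.2).
€53686: inside the interval → strictly worse (loss €1.8).
Count: 6.

6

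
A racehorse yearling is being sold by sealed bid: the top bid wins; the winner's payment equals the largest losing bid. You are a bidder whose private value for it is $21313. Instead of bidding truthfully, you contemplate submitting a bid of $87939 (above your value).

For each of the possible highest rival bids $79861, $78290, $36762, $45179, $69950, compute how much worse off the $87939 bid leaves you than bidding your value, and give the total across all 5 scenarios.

The deviation costs you only when the competing bid falls strictly between $21313 and $87939; elsewhere both bids give the same outcome.
$79861: truthful payoff $0, deviation payoff −$58548 → loss $58548.
$78290: truthful payoff $0, deviation payoff −$56977 → loss $56977.
$36762: truthful payoff $0, deviation payoff −$15449 → loss $15449.
$45179: truthful payoff $0, deviation payoff −$23866 → loss $23866.
$69950: truthful payoff $0, deviation payoff −$48637 → loss $48637.
Total loss = $58548 + $56977 + $15449 + $23866 + $48637 = $203477.

$203477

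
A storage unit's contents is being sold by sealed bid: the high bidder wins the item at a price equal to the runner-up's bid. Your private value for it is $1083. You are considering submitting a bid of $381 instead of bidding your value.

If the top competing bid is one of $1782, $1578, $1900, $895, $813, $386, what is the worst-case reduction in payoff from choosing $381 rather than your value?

$1782: same outcome either way → loss $0.
$1578: same outcome either way → loss $0.
$1900: same outcome either way → loss $0.
$895: truthful gives $188, deviation gives $0 → loss $188.
$813: truthful gives $270, deviation gives $0 → loss $270.
$386: truthful gives $697, deviation gives $0 → loss $697.
Maximum loss: $697.

$697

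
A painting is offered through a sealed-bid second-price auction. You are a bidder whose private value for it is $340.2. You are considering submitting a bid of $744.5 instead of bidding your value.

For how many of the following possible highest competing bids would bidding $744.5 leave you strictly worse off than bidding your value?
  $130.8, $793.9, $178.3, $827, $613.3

The deviation hurts exactly when the highest competing bid lies strictly between $340.2 and $744.5 — overbidding then wins at a price above your value.
$130.8: below both → same outcome either way.
$793.9: above both → same outcome either way.
$178.3: below both → same outcome either way.
$827: above both → same outcome either way.
$613.3: inside the interval → strictly worse (loss $273.1).
Count: 1.

1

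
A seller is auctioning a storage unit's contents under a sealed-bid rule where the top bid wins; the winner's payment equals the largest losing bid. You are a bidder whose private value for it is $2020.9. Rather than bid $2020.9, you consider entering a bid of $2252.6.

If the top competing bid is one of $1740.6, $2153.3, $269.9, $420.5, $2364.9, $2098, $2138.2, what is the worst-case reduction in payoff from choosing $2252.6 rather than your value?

$1740.6: same outcome either way → loss $0.
$2153.3: truthful gives $0, deviation gives −$132.4 → loss $132.4.
$269.9: same outcome either way → loss $0.
$420.5: same outcome either way → loss $0.
$2364.9: same outcome either way → loss $0.
$2098: truthful gives $0, deviation gives −$77.1 → loss $77.1.
$2138.2: truthful gives $0, deviation gives −$117.3 → loss $117.3.
Maximum loss: $132.4.

$132.4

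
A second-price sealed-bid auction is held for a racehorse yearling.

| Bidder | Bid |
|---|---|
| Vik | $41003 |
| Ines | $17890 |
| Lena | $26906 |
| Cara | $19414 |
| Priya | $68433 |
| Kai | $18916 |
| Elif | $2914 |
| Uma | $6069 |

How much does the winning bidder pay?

$41003

Highest bid: Priya at $68433, so Priya wins.
Second-highest bid: Vik at $41003 — that is the price the winner pays.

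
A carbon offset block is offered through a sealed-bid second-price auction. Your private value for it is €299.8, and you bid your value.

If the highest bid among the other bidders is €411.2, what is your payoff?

Your bid €299.8 is below the highest competing bid €411.2, so you lose.
A losing bidder pays nothing and receives nothing: payoff = €0.

€0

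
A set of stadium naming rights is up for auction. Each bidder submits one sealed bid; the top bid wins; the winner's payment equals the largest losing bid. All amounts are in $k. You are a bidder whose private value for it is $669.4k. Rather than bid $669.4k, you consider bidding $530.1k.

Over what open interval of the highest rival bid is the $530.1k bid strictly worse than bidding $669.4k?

($530.1k, $669.4k)

If the competing bid is below $530.1k, both bids win at the same price — no difference.
If it is above $669.4k, both bids lose — no difference.
If it lies strictly between $530.1k and $669.4k, bidding your value wins at a price below your value (positive payoff) while bidding $530.1k loses (payoff 0).
So the deviation strictly hurts on the open interval ($530.1k, $669.4k).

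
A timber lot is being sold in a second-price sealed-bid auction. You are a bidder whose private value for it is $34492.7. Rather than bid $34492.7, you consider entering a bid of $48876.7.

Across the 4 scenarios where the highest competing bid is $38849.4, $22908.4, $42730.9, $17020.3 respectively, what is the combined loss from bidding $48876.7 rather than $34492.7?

$12594.9

The deviation costs you only when the competing bid falls strictly between $34492.7 and $48876.7; elsewhere both bids give the same outcome.
$38849.4: truthful payoff $0, deviation payoff −$4356.7 → loss $4356.7.
$22908.4: outcomes coincide → loss $0.
$42730.9: truthful payoff $0, deviation payoff −$8238.2 → loss $8238.2.
$17020.3: outcomes coincide → loss $0.
Total loss = $4356.7 + $8238.2 = $12594.9.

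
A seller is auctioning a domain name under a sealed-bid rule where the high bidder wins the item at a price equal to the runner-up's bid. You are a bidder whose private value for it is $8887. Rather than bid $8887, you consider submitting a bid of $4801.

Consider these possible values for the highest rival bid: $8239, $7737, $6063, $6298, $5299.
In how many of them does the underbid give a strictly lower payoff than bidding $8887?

5

The deviation hurts exactly when the highest competing bid lies strictly between $4801 and $8887 — underbidding then forfeits a profitable win.
$8239: inside the interval → strictly worse (loss $648).
$7737: inside the interval → strictly worse (loss $1150).
$6063: inside the interval → strictly worse (loss $2824).
$6298: inside the interval → strictly worse (loss $2589).
$5299: inside the interval → strictly worse (loss $3588).
Count: 5.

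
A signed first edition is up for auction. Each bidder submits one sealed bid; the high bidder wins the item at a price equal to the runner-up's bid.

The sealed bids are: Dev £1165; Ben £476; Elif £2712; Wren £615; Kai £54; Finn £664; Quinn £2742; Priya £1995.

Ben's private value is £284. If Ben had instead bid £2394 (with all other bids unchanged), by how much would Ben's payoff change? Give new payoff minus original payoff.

£0

The highest bid among the other bidders is £2742; Ben's bid doesn't change that.
Original bid £476: Ben is not highest (top rival bid is £2742); payoff £0.
Alternative bid £2394: Ben is not highest (top rival bid is £2742); payoff £0.
Change in payoff = £0 − (£0) = £0.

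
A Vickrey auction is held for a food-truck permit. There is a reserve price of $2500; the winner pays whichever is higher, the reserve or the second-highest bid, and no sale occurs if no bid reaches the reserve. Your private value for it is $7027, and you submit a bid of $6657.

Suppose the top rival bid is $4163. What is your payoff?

Your bid $6657 is the highest and exceeds the reserve.
Price = max(second-highest bid, reserve) = max($4163, $2500) = $4163.
Payoff = $7027 − $4163 = $2864.

$2864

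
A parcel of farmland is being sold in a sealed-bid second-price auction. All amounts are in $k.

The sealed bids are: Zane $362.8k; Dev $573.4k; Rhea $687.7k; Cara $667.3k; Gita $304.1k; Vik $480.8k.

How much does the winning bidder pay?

Highest bid: Rhea at $687.7k, so Rhea wins.
Second-highest bid: Cara at $667.3k — that is the price the winner pays.

$667.3k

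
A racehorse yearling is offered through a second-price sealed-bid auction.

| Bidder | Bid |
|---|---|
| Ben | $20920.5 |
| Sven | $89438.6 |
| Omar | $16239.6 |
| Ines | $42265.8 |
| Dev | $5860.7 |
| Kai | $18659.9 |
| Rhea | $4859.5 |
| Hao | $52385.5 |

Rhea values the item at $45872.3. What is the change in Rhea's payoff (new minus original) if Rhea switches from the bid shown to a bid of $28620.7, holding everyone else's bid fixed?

$0

The highest bid among the other bidders is $89438.6; Rhea's bid doesn't change that.
Original bid $4859.5: Rhea is not highest (top rival bid is $89438.6); payoff $0.
Alternative bid $28620.7: Rhea is not highest (top rival bid is $89438.6); payoff $0.
Change in payoff = $0 − ($0) = $0.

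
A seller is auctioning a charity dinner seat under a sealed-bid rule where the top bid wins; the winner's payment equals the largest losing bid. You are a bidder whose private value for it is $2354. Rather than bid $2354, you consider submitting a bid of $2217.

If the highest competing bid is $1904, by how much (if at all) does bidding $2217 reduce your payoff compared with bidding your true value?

$0

Bidding your value $2354: you win (since $2354 > $1904) and pay $1904. Payoff $450.
Bidding $2217: you win and pay $1904. Payoff $2354 − $1904 = $450.
Difference = $450 − $450 = $0; both bids lead to the same outcome because the competing bid is below both your value and your alternative bid.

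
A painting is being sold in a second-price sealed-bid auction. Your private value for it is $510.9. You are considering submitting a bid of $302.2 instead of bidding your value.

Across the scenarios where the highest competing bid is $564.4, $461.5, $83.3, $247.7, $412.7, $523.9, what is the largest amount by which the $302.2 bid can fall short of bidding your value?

$98.2

$564.4: same outcome either way → loss $0.
$461.5: truthful gives $49.4, deviation gives $0 → loss $49.4.
$83.3: same outcome either way → loss $0.
$247.7: same outcome either way → loss $0.
$412.7: truthful gives $98.2, deviation gives $0 → loss $98.2.
$523.9: same outcome either way → loss $0.
Maximum loss: $98.2.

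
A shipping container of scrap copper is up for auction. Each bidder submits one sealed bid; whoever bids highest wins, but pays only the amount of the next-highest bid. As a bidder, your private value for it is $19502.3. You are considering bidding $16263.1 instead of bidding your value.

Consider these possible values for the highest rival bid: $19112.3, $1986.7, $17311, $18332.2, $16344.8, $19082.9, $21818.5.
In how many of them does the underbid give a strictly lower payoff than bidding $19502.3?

The deviation hurts exactly when the highest competing bid lies strictly between $16263.1 and $19502.3 — underbidding then forfeits a profitable win.
$19112.3: inside the interval → strictly worse (loss $390).
$1986.7: below both → same outcome either way.
$17311: inside the interval → strictly worse (loss $2191.3).
$18332.2: inside the interval → strictly worse (loss $1170.1).
$16344.8: inside the interval → strictly worse (loss $3157.5).
$19082.9: inside the interval → strictly worse (loss $419.4).
$21818.5: above both → same outcome either way.
Count: 5.

5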